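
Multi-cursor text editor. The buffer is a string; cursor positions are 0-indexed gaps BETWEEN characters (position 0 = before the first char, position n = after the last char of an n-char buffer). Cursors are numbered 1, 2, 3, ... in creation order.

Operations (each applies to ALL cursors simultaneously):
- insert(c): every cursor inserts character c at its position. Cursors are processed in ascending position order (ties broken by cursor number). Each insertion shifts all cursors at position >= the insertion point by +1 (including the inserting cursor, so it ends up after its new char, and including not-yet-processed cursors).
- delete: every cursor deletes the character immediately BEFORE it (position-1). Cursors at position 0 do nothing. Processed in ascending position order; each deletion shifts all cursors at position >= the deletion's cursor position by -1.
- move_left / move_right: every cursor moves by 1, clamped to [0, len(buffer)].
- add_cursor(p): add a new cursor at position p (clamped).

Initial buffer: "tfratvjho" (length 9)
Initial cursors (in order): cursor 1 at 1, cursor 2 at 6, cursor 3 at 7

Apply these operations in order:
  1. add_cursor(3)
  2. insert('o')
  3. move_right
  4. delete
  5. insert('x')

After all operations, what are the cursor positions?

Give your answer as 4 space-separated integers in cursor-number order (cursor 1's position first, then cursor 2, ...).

After op 1 (add_cursor(3)): buffer="tfratvjho" (len 9), cursors c1@1 c4@3 c2@6 c3@7, authorship .........
After op 2 (insert('o')): buffer="tofroatvojoho" (len 13), cursors c1@2 c4@5 c2@9 c3@11, authorship .1..4...2.3..
After op 3 (move_right): buffer="tofroatvojoho" (len 13), cursors c1@3 c4@6 c2@10 c3@12, authorship .1..4...2.3..
After op 4 (delete): buffer="torotvooo" (len 9), cursors c1@2 c4@4 c2@7 c3@8, authorship .1.4..23.
After op 5 (insert('x')): buffer="toxroxtvoxoxo" (len 13), cursors c1@3 c4@6 c2@10 c3@12, authorship .11.44..2233.

Answer: 3 10 12 6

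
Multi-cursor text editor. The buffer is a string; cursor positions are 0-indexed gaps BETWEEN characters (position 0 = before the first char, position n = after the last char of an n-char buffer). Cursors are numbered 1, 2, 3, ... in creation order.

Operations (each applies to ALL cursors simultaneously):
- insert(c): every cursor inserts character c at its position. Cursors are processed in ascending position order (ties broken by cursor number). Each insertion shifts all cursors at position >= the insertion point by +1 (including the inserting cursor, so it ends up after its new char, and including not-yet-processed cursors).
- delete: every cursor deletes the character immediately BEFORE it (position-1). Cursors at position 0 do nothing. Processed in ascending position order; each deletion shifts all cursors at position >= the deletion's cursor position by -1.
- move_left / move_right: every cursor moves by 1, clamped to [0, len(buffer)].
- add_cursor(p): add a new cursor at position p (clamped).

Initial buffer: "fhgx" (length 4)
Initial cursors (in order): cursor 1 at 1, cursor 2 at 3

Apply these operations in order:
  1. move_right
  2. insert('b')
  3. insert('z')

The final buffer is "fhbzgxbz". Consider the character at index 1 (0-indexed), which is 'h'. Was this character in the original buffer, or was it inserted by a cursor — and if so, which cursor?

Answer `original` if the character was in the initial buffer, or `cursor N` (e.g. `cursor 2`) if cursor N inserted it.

After op 1 (move_right): buffer="fhgx" (len 4), cursors c1@2 c2@4, authorship ....
After op 2 (insert('b')): buffer="fhbgxb" (len 6), cursors c1@3 c2@6, authorship ..1..2
After op 3 (insert('z')): buffer="fhbzgxbz" (len 8), cursors c1@4 c2@8, authorship ..11..22
Authorship (.=original, N=cursor N): . . 1 1 . . 2 2
Index 1: author = original

Answer: original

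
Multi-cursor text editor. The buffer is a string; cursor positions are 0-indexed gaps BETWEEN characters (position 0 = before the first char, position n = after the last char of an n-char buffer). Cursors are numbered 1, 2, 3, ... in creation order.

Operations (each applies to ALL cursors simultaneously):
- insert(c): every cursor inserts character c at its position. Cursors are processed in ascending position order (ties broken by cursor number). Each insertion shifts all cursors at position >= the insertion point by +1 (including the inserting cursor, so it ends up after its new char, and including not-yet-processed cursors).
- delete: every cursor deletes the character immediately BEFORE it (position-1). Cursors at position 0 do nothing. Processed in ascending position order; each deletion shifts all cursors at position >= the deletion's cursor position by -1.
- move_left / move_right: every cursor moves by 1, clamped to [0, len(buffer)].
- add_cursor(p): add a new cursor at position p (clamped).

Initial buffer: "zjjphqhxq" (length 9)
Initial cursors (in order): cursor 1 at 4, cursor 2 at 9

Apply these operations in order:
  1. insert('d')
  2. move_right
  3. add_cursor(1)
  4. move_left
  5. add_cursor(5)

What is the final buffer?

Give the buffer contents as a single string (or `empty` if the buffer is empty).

Answer: zjjpdhqhxqd

Derivation:
After op 1 (insert('d')): buffer="zjjpdhqhxqd" (len 11), cursors c1@5 c2@11, authorship ....1.....2
After op 2 (move_right): buffer="zjjpdhqhxqd" (len 11), cursors c1@6 c2@11, authorship ....1.....2
After op 3 (add_cursor(1)): buffer="zjjpdhqhxqd" (len 11), cursors c3@1 c1@6 c2@11, authorship ....1.....2
After op 4 (move_left): buffer="zjjpdhqhxqd" (len 11), cursors c3@0 c1@5 c2@10, authorship ....1.....2
After op 5 (add_cursor(5)): buffer="zjjpdhqhxqd" (len 11), cursors c3@0 c1@5 c4@5 c2@10, authorship ....1.....2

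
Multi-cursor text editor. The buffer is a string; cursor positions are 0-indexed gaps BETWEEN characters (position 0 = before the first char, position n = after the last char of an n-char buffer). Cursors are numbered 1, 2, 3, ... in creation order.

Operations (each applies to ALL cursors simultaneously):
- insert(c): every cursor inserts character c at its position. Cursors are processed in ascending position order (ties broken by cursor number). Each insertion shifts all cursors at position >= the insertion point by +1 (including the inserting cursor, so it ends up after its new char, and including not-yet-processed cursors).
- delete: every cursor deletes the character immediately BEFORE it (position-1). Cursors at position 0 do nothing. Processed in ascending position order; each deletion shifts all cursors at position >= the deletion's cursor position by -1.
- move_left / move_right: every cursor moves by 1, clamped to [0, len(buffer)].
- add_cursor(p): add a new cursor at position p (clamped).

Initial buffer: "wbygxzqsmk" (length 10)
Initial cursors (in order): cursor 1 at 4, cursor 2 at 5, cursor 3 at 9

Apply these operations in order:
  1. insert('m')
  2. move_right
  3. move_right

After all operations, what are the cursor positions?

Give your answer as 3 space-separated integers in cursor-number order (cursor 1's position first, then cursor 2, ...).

Answer: 7 9 13

Derivation:
After op 1 (insert('m')): buffer="wbygmxmzqsmmk" (len 13), cursors c1@5 c2@7 c3@12, authorship ....1.2....3.
After op 2 (move_right): buffer="wbygmxmzqsmmk" (len 13), cursors c1@6 c2@8 c3@13, authorship ....1.2....3.
After op 3 (move_right): buffer="wbygmxmzqsmmk" (len 13), cursors c1@7 c2@9 c3@13, authorship ....1.2....3.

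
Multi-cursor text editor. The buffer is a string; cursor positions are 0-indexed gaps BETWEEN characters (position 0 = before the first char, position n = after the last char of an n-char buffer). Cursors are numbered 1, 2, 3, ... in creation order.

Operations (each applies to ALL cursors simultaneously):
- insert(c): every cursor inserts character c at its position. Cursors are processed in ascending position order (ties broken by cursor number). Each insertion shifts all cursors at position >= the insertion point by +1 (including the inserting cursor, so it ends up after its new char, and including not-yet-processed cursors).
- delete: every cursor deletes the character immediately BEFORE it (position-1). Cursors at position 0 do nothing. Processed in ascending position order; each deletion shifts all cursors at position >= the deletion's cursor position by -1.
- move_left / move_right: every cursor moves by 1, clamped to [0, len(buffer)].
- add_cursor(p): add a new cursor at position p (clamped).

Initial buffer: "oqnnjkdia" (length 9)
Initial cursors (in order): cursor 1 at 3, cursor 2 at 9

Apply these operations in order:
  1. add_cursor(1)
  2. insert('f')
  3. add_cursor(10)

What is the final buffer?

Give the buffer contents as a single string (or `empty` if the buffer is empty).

Answer: ofqnfnjkdiaf

Derivation:
After op 1 (add_cursor(1)): buffer="oqnnjkdia" (len 9), cursors c3@1 c1@3 c2@9, authorship .........
After op 2 (insert('f')): buffer="ofqnfnjkdiaf" (len 12), cursors c3@2 c1@5 c2@12, authorship .3..1......2
After op 3 (add_cursor(10)): buffer="ofqnfnjkdiaf" (len 12), cursors c3@2 c1@5 c4@10 c2@12, authorship .3..1......2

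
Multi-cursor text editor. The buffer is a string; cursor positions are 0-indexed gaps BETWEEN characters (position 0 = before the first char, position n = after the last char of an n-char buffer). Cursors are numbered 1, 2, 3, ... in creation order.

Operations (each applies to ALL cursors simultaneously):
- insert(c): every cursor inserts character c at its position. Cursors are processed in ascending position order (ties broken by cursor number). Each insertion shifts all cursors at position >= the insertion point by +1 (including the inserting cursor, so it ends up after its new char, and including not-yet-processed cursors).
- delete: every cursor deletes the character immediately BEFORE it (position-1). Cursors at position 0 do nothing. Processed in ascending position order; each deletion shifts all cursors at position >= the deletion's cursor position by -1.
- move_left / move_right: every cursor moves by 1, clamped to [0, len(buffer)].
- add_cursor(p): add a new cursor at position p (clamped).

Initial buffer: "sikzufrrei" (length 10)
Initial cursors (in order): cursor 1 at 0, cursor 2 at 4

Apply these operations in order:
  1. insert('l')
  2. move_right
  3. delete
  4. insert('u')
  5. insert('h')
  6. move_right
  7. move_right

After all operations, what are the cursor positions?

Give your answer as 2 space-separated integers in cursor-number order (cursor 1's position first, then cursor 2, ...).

After op 1 (insert('l')): buffer="lsikzlufrrei" (len 12), cursors c1@1 c2@6, authorship 1....2......
After op 2 (move_right): buffer="lsikzlufrrei" (len 12), cursors c1@2 c2@7, authorship 1....2......
After op 3 (delete): buffer="likzlfrrei" (len 10), cursors c1@1 c2@5, authorship 1...2.....
After op 4 (insert('u')): buffer="luikzlufrrei" (len 12), cursors c1@2 c2@7, authorship 11...22.....
After op 5 (insert('h')): buffer="luhikzluhfrrei" (len 14), cursors c1@3 c2@9, authorship 111...222.....
After op 6 (move_right): buffer="luhikzluhfrrei" (len 14), cursors c1@4 c2@10, authorship 111...222.....
After op 7 (move_right): buffer="luhikzluhfrrei" (len 14), cursors c1@5 c2@11, authorship 111...222.....

Answer: 5 11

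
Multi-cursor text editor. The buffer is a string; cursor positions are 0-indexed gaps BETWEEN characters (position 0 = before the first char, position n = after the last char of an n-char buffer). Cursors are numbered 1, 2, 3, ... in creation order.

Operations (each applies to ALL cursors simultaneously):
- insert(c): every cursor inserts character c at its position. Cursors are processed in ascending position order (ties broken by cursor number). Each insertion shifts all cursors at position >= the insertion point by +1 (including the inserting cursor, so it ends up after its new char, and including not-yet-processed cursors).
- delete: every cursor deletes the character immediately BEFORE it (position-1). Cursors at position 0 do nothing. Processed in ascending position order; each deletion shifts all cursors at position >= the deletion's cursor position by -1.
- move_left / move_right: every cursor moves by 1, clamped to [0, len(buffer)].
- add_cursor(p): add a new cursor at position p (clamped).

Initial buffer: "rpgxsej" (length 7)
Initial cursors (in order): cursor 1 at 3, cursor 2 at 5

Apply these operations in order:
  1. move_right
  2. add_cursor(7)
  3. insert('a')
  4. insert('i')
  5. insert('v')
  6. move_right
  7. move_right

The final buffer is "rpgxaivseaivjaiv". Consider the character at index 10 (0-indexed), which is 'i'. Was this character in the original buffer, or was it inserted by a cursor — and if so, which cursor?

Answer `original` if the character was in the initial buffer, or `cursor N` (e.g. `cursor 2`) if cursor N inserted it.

After op 1 (move_right): buffer="rpgxsej" (len 7), cursors c1@4 c2@6, authorship .......
After op 2 (add_cursor(7)): buffer="rpgxsej" (len 7), cursors c1@4 c2@6 c3@7, authorship .......
After op 3 (insert('a')): buffer="rpgxaseaja" (len 10), cursors c1@5 c2@8 c3@10, authorship ....1..2.3
After op 4 (insert('i')): buffer="rpgxaiseaijai" (len 13), cursors c1@6 c2@10 c3@13, authorship ....11..22.33
After op 5 (insert('v')): buffer="rpgxaivseaivjaiv" (len 16), cursors c1@7 c2@12 c3@16, authorship ....111..222.333
After op 6 (move_right): buffer="rpgxaivseaivjaiv" (len 16), cursors c1@8 c2@13 c3@16, authorship ....111..222.333
After op 7 (move_right): buffer="rpgxaivseaivjaiv" (len 16), cursors c1@9 c2@14 c3@16, authorship ....111..222.333
Authorship (.=original, N=cursor N): . . . . 1 1 1 . . 2 2 2 . 3 3 3
Index 10: author = 2

Answer: cursor 2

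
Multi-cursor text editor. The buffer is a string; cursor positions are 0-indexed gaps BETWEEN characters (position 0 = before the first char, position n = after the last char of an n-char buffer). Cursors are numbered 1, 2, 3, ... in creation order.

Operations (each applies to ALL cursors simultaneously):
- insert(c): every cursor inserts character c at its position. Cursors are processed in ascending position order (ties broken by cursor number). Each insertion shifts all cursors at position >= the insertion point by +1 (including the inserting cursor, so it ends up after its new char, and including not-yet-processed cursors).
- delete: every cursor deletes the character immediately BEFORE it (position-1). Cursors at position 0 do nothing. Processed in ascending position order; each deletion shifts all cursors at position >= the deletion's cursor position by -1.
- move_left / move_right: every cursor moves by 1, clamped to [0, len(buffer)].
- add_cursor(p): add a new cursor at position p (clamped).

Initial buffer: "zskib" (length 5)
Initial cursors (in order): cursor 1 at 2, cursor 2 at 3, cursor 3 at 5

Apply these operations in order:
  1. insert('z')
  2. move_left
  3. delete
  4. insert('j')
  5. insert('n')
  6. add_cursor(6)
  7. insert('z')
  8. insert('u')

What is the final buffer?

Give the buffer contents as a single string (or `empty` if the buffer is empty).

Answer: zjnzuzjnzzuuzijnzuz

Derivation:
After op 1 (insert('z')): buffer="zszkzibz" (len 8), cursors c1@3 c2@5 c3@8, authorship ..1.2..3
After op 2 (move_left): buffer="zszkzibz" (len 8), cursors c1@2 c2@4 c3@7, authorship ..1.2..3
After op 3 (delete): buffer="zzziz" (len 5), cursors c1@1 c2@2 c3@4, authorship .12.3
After op 4 (insert('j')): buffer="zjzjzijz" (len 8), cursors c1@2 c2@4 c3@7, authorship .1122.33
After op 5 (insert('n')): buffer="zjnzjnzijnz" (len 11), cursors c1@3 c2@6 c3@10, authorship .111222.333
After op 6 (add_cursor(6)): buffer="zjnzjnzijnz" (len 11), cursors c1@3 c2@6 c4@6 c3@10, authorship .111222.333
After op 7 (insert('z')): buffer="zjnzzjnzzzijnzz" (len 15), cursors c1@4 c2@9 c4@9 c3@14, authorship .111122242.3333
After op 8 (insert('u')): buffer="zjnzuzjnzzuuzijnzuz" (len 19), cursors c1@5 c2@12 c4@12 c3@18, authorship .111112224242.33333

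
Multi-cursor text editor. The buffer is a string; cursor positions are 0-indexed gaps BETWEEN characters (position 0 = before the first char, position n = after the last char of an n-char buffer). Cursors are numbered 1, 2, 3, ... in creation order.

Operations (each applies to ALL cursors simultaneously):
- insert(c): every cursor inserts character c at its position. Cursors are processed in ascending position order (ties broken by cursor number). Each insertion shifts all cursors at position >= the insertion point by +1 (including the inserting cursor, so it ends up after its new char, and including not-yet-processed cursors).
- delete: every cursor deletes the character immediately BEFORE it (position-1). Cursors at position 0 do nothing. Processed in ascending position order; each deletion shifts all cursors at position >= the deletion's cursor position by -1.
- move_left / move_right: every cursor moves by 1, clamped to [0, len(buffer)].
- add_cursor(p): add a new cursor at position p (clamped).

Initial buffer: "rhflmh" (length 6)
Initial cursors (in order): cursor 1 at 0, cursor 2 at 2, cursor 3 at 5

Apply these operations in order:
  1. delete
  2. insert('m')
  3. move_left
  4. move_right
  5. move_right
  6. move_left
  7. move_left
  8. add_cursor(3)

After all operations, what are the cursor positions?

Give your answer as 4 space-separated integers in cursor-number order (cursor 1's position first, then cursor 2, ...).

After op 1 (delete): buffer="rflh" (len 4), cursors c1@0 c2@1 c3@3, authorship ....
After op 2 (insert('m')): buffer="mrmflmh" (len 7), cursors c1@1 c2@3 c3@6, authorship 1.2..3.
After op 3 (move_left): buffer="mrmflmh" (len 7), cursors c1@0 c2@2 c3@5, authorship 1.2..3.
After op 4 (move_right): buffer="mrmflmh" (len 7), cursors c1@1 c2@3 c3@6, authorship 1.2..3.
After op 5 (move_right): buffer="mrmflmh" (len 7), cursors c1@2 c2@4 c3@7, authorship 1.2..3.
After op 6 (move_left): buffer="mrmflmh" (len 7), cursors c1@1 c2@3 c3@6, authorship 1.2..3.
After op 7 (move_left): buffer="mrmflmh" (len 7), cursors c1@0 c2@2 c3@5, authorship 1.2..3.
After op 8 (add_cursor(3)): buffer="mrmflmh" (len 7), cursors c1@0 c2@2 c4@3 c3@5, authorship 1.2..3.

Answer: 0 2 5 3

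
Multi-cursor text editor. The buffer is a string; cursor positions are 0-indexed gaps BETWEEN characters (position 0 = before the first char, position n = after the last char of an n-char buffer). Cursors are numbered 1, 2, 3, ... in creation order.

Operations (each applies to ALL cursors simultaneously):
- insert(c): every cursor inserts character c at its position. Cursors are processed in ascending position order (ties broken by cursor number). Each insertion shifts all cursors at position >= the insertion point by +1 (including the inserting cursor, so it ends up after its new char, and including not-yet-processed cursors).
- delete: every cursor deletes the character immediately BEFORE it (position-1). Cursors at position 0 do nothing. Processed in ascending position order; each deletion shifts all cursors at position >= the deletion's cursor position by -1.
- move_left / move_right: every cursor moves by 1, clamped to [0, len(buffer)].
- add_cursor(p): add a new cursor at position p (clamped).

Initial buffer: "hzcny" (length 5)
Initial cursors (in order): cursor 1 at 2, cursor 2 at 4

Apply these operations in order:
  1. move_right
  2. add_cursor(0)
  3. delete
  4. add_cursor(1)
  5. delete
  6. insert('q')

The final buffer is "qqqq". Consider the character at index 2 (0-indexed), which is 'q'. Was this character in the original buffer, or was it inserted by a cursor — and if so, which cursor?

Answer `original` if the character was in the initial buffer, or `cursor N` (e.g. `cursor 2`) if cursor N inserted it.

Answer: cursor 3

Derivation:
After op 1 (move_right): buffer="hzcny" (len 5), cursors c1@3 c2@5, authorship .....
After op 2 (add_cursor(0)): buffer="hzcny" (len 5), cursors c3@0 c1@3 c2@5, authorship .....
After op 3 (delete): buffer="hzn" (len 3), cursors c3@0 c1@2 c2@3, authorship ...
After op 4 (add_cursor(1)): buffer="hzn" (len 3), cursors c3@0 c4@1 c1@2 c2@3, authorship ...
After op 5 (delete): buffer="" (len 0), cursors c1@0 c2@0 c3@0 c4@0, authorship 
After op 6 (insert('q')): buffer="qqqq" (len 4), cursors c1@4 c2@4 c3@4 c4@4, authorship 1234
Authorship (.=original, N=cursor N): 1 2 3 4
Index 2: author = 3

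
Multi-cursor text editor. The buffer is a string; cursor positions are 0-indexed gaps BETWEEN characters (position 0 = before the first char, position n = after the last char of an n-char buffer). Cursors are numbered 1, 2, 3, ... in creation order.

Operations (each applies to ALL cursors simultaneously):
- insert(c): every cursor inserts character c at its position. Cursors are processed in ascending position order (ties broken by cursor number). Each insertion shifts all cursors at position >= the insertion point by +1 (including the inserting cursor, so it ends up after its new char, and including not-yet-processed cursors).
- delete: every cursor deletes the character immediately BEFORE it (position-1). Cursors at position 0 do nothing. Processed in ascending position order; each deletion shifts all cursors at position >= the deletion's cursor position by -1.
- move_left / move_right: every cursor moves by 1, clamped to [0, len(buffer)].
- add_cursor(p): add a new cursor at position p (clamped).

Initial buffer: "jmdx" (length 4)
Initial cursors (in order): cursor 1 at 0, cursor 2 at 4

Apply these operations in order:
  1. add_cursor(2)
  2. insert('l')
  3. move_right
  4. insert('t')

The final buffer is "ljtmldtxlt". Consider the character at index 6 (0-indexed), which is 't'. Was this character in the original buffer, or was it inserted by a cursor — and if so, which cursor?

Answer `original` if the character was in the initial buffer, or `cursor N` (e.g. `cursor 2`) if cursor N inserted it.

After op 1 (add_cursor(2)): buffer="jmdx" (len 4), cursors c1@0 c3@2 c2@4, authorship ....
After op 2 (insert('l')): buffer="ljmldxl" (len 7), cursors c1@1 c3@4 c2@7, authorship 1..3..2
After op 3 (move_right): buffer="ljmldxl" (len 7), cursors c1@2 c3@5 c2@7, authorship 1..3..2
After op 4 (insert('t')): buffer="ljtmldtxlt" (len 10), cursors c1@3 c3@7 c2@10, authorship 1.1.3.3.22
Authorship (.=original, N=cursor N): 1 . 1 . 3 . 3 . 2 2
Index 6: author = 3

Answer: cursor 3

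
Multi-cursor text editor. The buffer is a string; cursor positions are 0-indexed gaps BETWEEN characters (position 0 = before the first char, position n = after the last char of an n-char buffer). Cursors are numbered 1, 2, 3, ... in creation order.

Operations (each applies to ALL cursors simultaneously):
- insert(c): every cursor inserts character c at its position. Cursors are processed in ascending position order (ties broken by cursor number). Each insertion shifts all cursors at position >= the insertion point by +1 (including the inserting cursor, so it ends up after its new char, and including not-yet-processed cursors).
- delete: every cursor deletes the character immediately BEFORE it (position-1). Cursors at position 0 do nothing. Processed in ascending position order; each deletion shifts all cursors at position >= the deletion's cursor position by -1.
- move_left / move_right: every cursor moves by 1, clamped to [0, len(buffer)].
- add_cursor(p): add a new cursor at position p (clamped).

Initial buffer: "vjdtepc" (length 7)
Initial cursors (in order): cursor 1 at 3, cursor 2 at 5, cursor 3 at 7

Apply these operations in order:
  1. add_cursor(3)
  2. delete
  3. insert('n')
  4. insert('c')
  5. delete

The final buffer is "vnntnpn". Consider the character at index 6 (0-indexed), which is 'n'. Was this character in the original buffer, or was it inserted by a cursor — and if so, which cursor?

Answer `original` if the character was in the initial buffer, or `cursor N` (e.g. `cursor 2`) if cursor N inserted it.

Answer: cursor 3

Derivation:
After op 1 (add_cursor(3)): buffer="vjdtepc" (len 7), cursors c1@3 c4@3 c2@5 c3@7, authorship .......
After op 2 (delete): buffer="vtp" (len 3), cursors c1@1 c4@1 c2@2 c3@3, authorship ...
After op 3 (insert('n')): buffer="vnntnpn" (len 7), cursors c1@3 c4@3 c2@5 c3@7, authorship .14.2.3
After op 4 (insert('c')): buffer="vnncctncpnc" (len 11), cursors c1@5 c4@5 c2@8 c3@11, authorship .1414.22.33
After op 5 (delete): buffer="vnntnpn" (len 7), cursors c1@3 c4@3 c2@5 c3@7, authorship .14.2.3
Authorship (.=original, N=cursor N): . 1 4 . 2 . 3
Index 6: author = 3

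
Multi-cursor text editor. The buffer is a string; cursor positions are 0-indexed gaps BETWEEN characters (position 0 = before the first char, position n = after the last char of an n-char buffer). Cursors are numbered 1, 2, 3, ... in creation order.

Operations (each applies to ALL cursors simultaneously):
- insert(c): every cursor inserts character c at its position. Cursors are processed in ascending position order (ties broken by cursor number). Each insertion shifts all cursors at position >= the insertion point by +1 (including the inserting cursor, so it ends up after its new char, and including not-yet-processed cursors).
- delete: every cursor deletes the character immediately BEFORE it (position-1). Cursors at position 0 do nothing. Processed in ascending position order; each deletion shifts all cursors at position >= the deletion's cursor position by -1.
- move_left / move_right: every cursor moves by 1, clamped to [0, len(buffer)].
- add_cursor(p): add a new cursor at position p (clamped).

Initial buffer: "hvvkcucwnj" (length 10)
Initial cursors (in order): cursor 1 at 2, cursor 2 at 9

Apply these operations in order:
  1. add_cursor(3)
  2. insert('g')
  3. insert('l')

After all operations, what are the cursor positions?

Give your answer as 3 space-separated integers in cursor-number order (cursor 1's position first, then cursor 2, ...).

Answer: 4 15 7

Derivation:
After op 1 (add_cursor(3)): buffer="hvvkcucwnj" (len 10), cursors c1@2 c3@3 c2@9, authorship ..........
After op 2 (insert('g')): buffer="hvgvgkcucwngj" (len 13), cursors c1@3 c3@5 c2@12, authorship ..1.3......2.
After op 3 (insert('l')): buffer="hvglvglkcucwnglj" (len 16), cursors c1@4 c3@7 c2@15, authorship ..11.33......22.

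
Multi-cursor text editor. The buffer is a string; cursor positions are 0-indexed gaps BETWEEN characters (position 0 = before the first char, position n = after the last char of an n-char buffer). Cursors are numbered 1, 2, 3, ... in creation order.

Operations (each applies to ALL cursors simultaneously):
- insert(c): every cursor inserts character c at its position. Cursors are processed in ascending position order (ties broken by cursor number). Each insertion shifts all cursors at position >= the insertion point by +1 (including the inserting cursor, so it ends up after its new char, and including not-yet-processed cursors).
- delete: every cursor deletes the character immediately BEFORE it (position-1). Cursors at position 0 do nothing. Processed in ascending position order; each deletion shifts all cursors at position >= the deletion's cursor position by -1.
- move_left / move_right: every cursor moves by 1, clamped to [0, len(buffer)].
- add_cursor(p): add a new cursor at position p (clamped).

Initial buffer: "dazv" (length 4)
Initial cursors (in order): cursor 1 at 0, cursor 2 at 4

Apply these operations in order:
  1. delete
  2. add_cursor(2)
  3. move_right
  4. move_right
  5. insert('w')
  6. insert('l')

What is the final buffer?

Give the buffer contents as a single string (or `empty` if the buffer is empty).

After op 1 (delete): buffer="daz" (len 3), cursors c1@0 c2@3, authorship ...
After op 2 (add_cursor(2)): buffer="daz" (len 3), cursors c1@0 c3@2 c2@3, authorship ...
After op 3 (move_right): buffer="daz" (len 3), cursors c1@1 c2@3 c3@3, authorship ...
After op 4 (move_right): buffer="daz" (len 3), cursors c1@2 c2@3 c3@3, authorship ...
After op 5 (insert('w')): buffer="dawzww" (len 6), cursors c1@3 c2@6 c3@6, authorship ..1.23
After op 6 (insert('l')): buffer="dawlzwwll" (len 9), cursors c1@4 c2@9 c3@9, authorship ..11.2323

Answer: dawlzwwll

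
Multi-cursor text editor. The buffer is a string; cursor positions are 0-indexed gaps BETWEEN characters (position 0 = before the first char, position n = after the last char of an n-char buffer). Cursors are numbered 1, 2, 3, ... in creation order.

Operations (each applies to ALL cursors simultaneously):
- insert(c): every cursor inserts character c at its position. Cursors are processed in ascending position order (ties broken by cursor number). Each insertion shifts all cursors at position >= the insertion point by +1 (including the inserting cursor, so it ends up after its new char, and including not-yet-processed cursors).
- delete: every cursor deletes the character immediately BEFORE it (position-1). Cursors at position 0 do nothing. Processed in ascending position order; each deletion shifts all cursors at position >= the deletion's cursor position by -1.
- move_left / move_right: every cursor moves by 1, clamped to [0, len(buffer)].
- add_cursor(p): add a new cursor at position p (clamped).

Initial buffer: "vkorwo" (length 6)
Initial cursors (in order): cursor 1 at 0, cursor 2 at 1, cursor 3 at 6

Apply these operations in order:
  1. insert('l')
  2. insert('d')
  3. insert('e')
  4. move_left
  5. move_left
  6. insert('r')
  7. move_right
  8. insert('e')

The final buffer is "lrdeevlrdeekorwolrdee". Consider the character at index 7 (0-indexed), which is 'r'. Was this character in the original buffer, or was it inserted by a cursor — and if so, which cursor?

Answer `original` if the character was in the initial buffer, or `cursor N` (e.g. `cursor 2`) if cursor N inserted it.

After op 1 (insert('l')): buffer="lvlkorwol" (len 9), cursors c1@1 c2@3 c3@9, authorship 1.2.....3
After op 2 (insert('d')): buffer="ldvldkorwold" (len 12), cursors c1@2 c2@5 c3@12, authorship 11.22.....33
After op 3 (insert('e')): buffer="ldevldekorwolde" (len 15), cursors c1@3 c2@7 c3@15, authorship 111.222.....333
After op 4 (move_left): buffer="ldevldekorwolde" (len 15), cursors c1@2 c2@6 c3@14, authorship 111.222.....333
After op 5 (move_left): buffer="ldevldekorwolde" (len 15), cursors c1@1 c2@5 c3@13, authorship 111.222.....333
After op 6 (insert('r')): buffer="lrdevlrdekorwolrde" (len 18), cursors c1@2 c2@7 c3@16, authorship 1111.2222.....3333
After op 7 (move_right): buffer="lrdevlrdekorwolrde" (len 18), cursors c1@3 c2@8 c3@17, authorship 1111.2222.....3333
After op 8 (insert('e')): buffer="lrdeevlrdeekorwolrdee" (len 21), cursors c1@4 c2@10 c3@20, authorship 11111.22222.....33333
Authorship (.=original, N=cursor N): 1 1 1 1 1 . 2 2 2 2 2 . . . . . 3 3 3 3 3
Index 7: author = 2

Answer: cursor 2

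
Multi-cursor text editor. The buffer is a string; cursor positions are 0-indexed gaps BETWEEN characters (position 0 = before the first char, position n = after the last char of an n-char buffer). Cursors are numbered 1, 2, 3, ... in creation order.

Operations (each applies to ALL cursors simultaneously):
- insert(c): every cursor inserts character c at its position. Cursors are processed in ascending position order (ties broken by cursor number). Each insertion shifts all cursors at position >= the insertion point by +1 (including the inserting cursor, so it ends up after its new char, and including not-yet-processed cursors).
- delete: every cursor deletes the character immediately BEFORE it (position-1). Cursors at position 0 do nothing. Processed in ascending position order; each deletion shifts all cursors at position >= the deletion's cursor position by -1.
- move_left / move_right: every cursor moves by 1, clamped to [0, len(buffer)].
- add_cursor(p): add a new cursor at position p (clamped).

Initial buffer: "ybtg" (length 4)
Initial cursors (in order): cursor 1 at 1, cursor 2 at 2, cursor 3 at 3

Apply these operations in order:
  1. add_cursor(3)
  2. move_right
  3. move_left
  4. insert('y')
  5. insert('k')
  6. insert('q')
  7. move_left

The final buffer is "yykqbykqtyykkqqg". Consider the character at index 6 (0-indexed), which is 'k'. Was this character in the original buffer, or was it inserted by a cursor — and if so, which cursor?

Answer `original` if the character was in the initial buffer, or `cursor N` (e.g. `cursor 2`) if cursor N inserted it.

Answer: cursor 2

Derivation:
After op 1 (add_cursor(3)): buffer="ybtg" (len 4), cursors c1@1 c2@2 c3@3 c4@3, authorship ....
After op 2 (move_right): buffer="ybtg" (len 4), cursors c1@2 c2@3 c3@4 c4@4, authorship ....
After op 3 (move_left): buffer="ybtg" (len 4), cursors c1@1 c2@2 c3@3 c4@3, authorship ....
After op 4 (insert('y')): buffer="yybytyyg" (len 8), cursors c1@2 c2@4 c3@7 c4@7, authorship .1.2.34.
After op 5 (insert('k')): buffer="yykbyktyykkg" (len 12), cursors c1@3 c2@6 c3@11 c4@11, authorship .11.22.3434.
After op 6 (insert('q')): buffer="yykqbykqtyykkqqg" (len 16), cursors c1@4 c2@8 c3@15 c4@15, authorship .111.222.343434.
After op 7 (move_left): buffer="yykqbykqtyykkqqg" (len 16), cursors c1@3 c2@7 c3@14 c4@14, authorship .111.222.343434.
Authorship (.=original, N=cursor N): . 1 1 1 . 2 2 2 . 3 4 3 4 3 4 .
Index 6: author = 2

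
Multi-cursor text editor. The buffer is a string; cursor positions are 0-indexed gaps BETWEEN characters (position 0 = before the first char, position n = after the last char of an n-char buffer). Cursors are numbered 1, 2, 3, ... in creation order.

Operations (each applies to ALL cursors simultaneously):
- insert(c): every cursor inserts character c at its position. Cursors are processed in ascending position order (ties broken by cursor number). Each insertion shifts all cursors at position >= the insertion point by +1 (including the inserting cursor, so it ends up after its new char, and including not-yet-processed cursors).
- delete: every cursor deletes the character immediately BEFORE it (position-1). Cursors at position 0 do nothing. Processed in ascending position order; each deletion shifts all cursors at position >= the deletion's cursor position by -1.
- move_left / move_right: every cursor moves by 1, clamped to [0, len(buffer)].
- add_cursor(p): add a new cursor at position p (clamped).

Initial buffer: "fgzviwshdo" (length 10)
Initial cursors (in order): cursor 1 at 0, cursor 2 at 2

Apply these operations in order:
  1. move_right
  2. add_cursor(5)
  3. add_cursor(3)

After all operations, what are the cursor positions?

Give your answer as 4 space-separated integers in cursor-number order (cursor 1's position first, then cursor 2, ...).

Answer: 1 3 5 3

Derivation:
After op 1 (move_right): buffer="fgzviwshdo" (len 10), cursors c1@1 c2@3, authorship ..........
After op 2 (add_cursor(5)): buffer="fgzviwshdo" (len 10), cursors c1@1 c2@3 c3@5, authorship ..........
After op 3 (add_cursor(3)): buffer="fgzviwshdo" (len 10), cursors c1@1 c2@3 c4@3 c3@5, authorship ..........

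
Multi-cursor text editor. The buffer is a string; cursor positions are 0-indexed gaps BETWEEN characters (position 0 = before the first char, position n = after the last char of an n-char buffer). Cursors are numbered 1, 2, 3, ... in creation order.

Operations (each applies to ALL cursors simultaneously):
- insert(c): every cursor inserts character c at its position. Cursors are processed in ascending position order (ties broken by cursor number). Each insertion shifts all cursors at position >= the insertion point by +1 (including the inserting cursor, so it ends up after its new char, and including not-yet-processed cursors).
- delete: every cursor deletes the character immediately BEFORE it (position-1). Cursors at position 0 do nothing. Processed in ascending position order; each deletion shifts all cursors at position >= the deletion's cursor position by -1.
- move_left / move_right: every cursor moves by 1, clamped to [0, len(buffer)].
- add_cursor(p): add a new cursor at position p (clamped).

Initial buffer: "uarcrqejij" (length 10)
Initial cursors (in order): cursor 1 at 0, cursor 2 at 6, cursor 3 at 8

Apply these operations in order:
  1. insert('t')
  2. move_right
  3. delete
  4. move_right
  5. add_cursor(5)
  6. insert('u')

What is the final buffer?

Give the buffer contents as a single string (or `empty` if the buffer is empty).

Answer: taurcruqtjutju

Derivation:
After op 1 (insert('t')): buffer="tuarcrqtejtij" (len 13), cursors c1@1 c2@8 c3@11, authorship 1......2..3..
After op 2 (move_right): buffer="tuarcrqtejtij" (len 13), cursors c1@2 c2@9 c3@12, authorship 1......2..3..
After op 3 (delete): buffer="tarcrqtjtj" (len 10), cursors c1@1 c2@7 c3@9, authorship 1.....2.3.
After op 4 (move_right): buffer="tarcrqtjtj" (len 10), cursors c1@2 c2@8 c3@10, authorship 1.....2.3.
After op 5 (add_cursor(5)): buffer="tarcrqtjtj" (len 10), cursors c1@2 c4@5 c2@8 c3@10, authorship 1.....2.3.
After op 6 (insert('u')): buffer="taurcruqtjutju" (len 14), cursors c1@3 c4@7 c2@11 c3@14, authorship 1.1...4.2.23.3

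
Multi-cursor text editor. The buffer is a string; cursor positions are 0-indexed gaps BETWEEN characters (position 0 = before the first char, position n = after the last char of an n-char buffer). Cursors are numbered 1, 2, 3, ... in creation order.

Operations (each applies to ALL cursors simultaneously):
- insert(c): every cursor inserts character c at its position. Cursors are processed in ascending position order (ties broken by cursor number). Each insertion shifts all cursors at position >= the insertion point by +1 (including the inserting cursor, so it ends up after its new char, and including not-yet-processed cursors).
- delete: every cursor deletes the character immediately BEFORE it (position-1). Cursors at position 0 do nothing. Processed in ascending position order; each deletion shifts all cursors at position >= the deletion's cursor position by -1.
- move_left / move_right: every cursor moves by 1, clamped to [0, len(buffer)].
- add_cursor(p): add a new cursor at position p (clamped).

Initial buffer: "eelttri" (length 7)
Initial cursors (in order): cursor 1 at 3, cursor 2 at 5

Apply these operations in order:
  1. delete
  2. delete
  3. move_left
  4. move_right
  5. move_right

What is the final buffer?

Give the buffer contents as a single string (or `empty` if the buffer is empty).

Answer: eri

Derivation:
After op 1 (delete): buffer="eetri" (len 5), cursors c1@2 c2@3, authorship .....
After op 2 (delete): buffer="eri" (len 3), cursors c1@1 c2@1, authorship ...
After op 3 (move_left): buffer="eri" (len 3), cursors c1@0 c2@0, authorship ...
After op 4 (move_right): buffer="eri" (len 3), cursors c1@1 c2@1, authorship ...
After op 5 (move_right): buffer="eri" (len 3), cursors c1@2 c2@2, authorship ...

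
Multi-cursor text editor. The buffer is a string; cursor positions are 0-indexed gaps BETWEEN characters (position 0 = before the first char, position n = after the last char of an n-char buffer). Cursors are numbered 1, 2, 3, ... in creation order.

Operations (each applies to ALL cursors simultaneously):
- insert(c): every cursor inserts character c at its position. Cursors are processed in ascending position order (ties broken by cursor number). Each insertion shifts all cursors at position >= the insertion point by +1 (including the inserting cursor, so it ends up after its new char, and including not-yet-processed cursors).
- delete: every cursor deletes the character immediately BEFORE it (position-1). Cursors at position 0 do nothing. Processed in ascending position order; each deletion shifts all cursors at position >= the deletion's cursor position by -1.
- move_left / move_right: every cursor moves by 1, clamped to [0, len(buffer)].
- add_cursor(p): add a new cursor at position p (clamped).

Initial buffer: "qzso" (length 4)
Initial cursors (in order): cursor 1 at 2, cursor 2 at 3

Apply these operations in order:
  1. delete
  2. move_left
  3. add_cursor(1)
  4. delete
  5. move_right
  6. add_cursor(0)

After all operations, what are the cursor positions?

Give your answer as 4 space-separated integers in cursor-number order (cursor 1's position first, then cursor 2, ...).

After op 1 (delete): buffer="qo" (len 2), cursors c1@1 c2@1, authorship ..
After op 2 (move_left): buffer="qo" (len 2), cursors c1@0 c2@0, authorship ..
After op 3 (add_cursor(1)): buffer="qo" (len 2), cursors c1@0 c2@0 c3@1, authorship ..
After op 4 (delete): buffer="o" (len 1), cursors c1@0 c2@0 c3@0, authorship .
After op 5 (move_right): buffer="o" (len 1), cursors c1@1 c2@1 c3@1, authorship .
After op 6 (add_cursor(0)): buffer="o" (len 1), cursors c4@0 c1@1 c2@1 c3@1, authorship .

Answer: 1 1 1 0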